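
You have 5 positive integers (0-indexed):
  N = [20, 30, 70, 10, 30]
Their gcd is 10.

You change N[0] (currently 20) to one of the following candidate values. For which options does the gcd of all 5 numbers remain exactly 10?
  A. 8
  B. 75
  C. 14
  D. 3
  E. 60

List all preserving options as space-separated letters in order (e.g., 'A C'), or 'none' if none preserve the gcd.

Old gcd = 10; gcd of others (without N[0]) = 10
New gcd for candidate v: gcd(10, v). Preserves old gcd iff gcd(10, v) = 10.
  Option A: v=8, gcd(10,8)=2 -> changes
  Option B: v=75, gcd(10,75)=5 -> changes
  Option C: v=14, gcd(10,14)=2 -> changes
  Option D: v=3, gcd(10,3)=1 -> changes
  Option E: v=60, gcd(10,60)=10 -> preserves

Answer: E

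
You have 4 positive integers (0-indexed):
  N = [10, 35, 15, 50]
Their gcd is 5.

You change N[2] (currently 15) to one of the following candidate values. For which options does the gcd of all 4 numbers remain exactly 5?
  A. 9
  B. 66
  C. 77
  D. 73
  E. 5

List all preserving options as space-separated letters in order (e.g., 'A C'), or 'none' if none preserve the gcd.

Answer: E

Derivation:
Old gcd = 5; gcd of others (without N[2]) = 5
New gcd for candidate v: gcd(5, v). Preserves old gcd iff gcd(5, v) = 5.
  Option A: v=9, gcd(5,9)=1 -> changes
  Option B: v=66, gcd(5,66)=1 -> changes
  Option C: v=77, gcd(5,77)=1 -> changes
  Option D: v=73, gcd(5,73)=1 -> changes
  Option E: v=5, gcd(5,5)=5 -> preserves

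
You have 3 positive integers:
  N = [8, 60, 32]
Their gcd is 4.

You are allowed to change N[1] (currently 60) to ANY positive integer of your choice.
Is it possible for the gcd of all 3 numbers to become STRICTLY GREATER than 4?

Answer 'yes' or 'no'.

Answer: yes

Derivation:
Current gcd = 4
gcd of all OTHER numbers (without N[1]=60): gcd([8, 32]) = 8
The new gcd after any change is gcd(8, new_value).
This can be at most 8.
Since 8 > old gcd 4, the gcd CAN increase (e.g., set N[1] = 8).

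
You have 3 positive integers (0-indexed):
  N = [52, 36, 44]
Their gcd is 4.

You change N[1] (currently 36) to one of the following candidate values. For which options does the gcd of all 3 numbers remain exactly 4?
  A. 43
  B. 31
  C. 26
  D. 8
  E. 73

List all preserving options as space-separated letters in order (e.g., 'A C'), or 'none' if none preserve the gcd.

Old gcd = 4; gcd of others (without N[1]) = 4
New gcd for candidate v: gcd(4, v). Preserves old gcd iff gcd(4, v) = 4.
  Option A: v=43, gcd(4,43)=1 -> changes
  Option B: v=31, gcd(4,31)=1 -> changes
  Option C: v=26, gcd(4,26)=2 -> changes
  Option D: v=8, gcd(4,8)=4 -> preserves
  Option E: v=73, gcd(4,73)=1 -> changes

Answer: D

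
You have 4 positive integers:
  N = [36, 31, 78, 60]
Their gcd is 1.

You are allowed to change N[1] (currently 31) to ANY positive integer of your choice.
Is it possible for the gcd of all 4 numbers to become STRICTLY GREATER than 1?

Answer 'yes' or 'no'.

Answer: yes

Derivation:
Current gcd = 1
gcd of all OTHER numbers (without N[1]=31): gcd([36, 78, 60]) = 6
The new gcd after any change is gcd(6, new_value).
This can be at most 6.
Since 6 > old gcd 1, the gcd CAN increase (e.g., set N[1] = 6).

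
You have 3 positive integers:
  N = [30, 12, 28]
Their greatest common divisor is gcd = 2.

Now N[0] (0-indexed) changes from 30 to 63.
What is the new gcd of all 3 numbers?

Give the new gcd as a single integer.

Answer: 1

Derivation:
Numbers: [30, 12, 28], gcd = 2
Change: index 0, 30 -> 63
gcd of the OTHER numbers (without index 0): gcd([12, 28]) = 4
New gcd = gcd(g_others, new_val) = gcd(4, 63) = 1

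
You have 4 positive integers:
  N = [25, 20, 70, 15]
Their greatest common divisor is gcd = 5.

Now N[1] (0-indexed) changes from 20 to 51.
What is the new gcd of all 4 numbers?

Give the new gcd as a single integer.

Answer: 1

Derivation:
Numbers: [25, 20, 70, 15], gcd = 5
Change: index 1, 20 -> 51
gcd of the OTHER numbers (without index 1): gcd([25, 70, 15]) = 5
New gcd = gcd(g_others, new_val) = gcd(5, 51) = 1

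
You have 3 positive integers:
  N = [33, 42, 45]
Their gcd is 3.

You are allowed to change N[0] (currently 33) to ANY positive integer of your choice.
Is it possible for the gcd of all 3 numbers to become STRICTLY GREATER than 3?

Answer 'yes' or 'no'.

Current gcd = 3
gcd of all OTHER numbers (without N[0]=33): gcd([42, 45]) = 3
The new gcd after any change is gcd(3, new_value).
This can be at most 3.
Since 3 = old gcd 3, the gcd can only stay the same or decrease.

Answer: no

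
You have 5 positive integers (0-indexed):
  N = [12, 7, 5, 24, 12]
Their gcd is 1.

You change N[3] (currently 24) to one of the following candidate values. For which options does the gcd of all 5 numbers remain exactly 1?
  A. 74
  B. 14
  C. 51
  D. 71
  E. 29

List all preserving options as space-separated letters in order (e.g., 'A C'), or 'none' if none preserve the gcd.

Old gcd = 1; gcd of others (without N[3]) = 1
New gcd for candidate v: gcd(1, v). Preserves old gcd iff gcd(1, v) = 1.
  Option A: v=74, gcd(1,74)=1 -> preserves
  Option B: v=14, gcd(1,14)=1 -> preserves
  Option C: v=51, gcd(1,51)=1 -> preserves
  Option D: v=71, gcd(1,71)=1 -> preserves
  Option E: v=29, gcd(1,29)=1 -> preserves

Answer: A B C D E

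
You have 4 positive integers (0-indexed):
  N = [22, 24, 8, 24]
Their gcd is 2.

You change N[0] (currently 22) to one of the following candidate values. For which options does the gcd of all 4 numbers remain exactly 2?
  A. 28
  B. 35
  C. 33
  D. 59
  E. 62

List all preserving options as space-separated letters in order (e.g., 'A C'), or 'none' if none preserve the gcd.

Old gcd = 2; gcd of others (without N[0]) = 8
New gcd for candidate v: gcd(8, v). Preserves old gcd iff gcd(8, v) = 2.
  Option A: v=28, gcd(8,28)=4 -> changes
  Option B: v=35, gcd(8,35)=1 -> changes
  Option C: v=33, gcd(8,33)=1 -> changes
  Option D: v=59, gcd(8,59)=1 -> changes
  Option E: v=62, gcd(8,62)=2 -> preserves

Answer: E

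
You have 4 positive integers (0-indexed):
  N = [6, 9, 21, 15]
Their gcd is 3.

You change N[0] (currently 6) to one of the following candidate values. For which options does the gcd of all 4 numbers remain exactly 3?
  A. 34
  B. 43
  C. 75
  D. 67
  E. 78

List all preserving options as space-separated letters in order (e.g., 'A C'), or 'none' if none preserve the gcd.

Old gcd = 3; gcd of others (without N[0]) = 3
New gcd for candidate v: gcd(3, v). Preserves old gcd iff gcd(3, v) = 3.
  Option A: v=34, gcd(3,34)=1 -> changes
  Option B: v=43, gcd(3,43)=1 -> changes
  Option C: v=75, gcd(3,75)=3 -> preserves
  Option D: v=67, gcd(3,67)=1 -> changes
  Option E: v=78, gcd(3,78)=3 -> preserves

Answer: C E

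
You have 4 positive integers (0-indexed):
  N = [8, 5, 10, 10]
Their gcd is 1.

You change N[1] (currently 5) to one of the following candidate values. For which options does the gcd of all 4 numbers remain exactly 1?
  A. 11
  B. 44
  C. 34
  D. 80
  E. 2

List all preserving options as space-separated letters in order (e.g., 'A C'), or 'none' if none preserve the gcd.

Old gcd = 1; gcd of others (without N[1]) = 2
New gcd for candidate v: gcd(2, v). Preserves old gcd iff gcd(2, v) = 1.
  Option A: v=11, gcd(2,11)=1 -> preserves
  Option B: v=44, gcd(2,44)=2 -> changes
  Option C: v=34, gcd(2,34)=2 -> changes
  Option D: v=80, gcd(2,80)=2 -> changes
  Option E: v=2, gcd(2,2)=2 -> changes

Answer: A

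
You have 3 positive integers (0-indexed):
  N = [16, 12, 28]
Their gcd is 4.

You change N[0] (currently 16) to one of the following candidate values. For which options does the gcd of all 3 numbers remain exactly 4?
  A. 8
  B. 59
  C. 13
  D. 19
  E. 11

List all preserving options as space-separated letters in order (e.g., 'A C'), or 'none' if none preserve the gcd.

Answer: A

Derivation:
Old gcd = 4; gcd of others (without N[0]) = 4
New gcd for candidate v: gcd(4, v). Preserves old gcd iff gcd(4, v) = 4.
  Option A: v=8, gcd(4,8)=4 -> preserves
  Option B: v=59, gcd(4,59)=1 -> changes
  Option C: v=13, gcd(4,13)=1 -> changes
  Option D: v=19, gcd(4,19)=1 -> changes
  Option E: v=11, gcd(4,11)=1 -> changes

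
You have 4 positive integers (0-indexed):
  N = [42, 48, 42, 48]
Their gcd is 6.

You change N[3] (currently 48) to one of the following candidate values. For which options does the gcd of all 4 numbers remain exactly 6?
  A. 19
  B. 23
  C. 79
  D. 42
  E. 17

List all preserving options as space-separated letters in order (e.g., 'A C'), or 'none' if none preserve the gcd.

Old gcd = 6; gcd of others (without N[3]) = 6
New gcd for candidate v: gcd(6, v). Preserves old gcd iff gcd(6, v) = 6.
  Option A: v=19, gcd(6,19)=1 -> changes
  Option B: v=23, gcd(6,23)=1 -> changes
  Option C: v=79, gcd(6,79)=1 -> changes
  Option D: v=42, gcd(6,42)=6 -> preserves
  Option E: v=17, gcd(6,17)=1 -> changes

Answer: D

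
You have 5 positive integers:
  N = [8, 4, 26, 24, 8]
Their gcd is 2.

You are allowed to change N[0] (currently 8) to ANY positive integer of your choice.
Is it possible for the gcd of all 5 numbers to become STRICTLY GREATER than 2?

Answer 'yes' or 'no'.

Current gcd = 2
gcd of all OTHER numbers (without N[0]=8): gcd([4, 26, 24, 8]) = 2
The new gcd after any change is gcd(2, new_value).
This can be at most 2.
Since 2 = old gcd 2, the gcd can only stay the same or decrease.

Answer: no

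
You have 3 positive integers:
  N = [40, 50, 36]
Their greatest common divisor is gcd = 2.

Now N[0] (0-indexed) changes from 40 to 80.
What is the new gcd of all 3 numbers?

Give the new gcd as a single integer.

Answer: 2

Derivation:
Numbers: [40, 50, 36], gcd = 2
Change: index 0, 40 -> 80
gcd of the OTHER numbers (without index 0): gcd([50, 36]) = 2
New gcd = gcd(g_others, new_val) = gcd(2, 80) = 2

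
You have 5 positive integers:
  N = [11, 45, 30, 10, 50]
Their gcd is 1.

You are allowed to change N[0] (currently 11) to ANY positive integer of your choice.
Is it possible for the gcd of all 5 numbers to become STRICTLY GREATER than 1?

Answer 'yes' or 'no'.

Answer: yes

Derivation:
Current gcd = 1
gcd of all OTHER numbers (without N[0]=11): gcd([45, 30, 10, 50]) = 5
The new gcd after any change is gcd(5, new_value).
This can be at most 5.
Since 5 > old gcd 1, the gcd CAN increase (e.g., set N[0] = 5).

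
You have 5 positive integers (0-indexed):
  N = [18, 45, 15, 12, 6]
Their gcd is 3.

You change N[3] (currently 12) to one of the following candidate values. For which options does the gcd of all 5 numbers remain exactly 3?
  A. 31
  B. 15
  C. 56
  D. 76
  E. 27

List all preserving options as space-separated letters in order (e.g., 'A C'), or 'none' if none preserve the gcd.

Answer: B E

Derivation:
Old gcd = 3; gcd of others (without N[3]) = 3
New gcd for candidate v: gcd(3, v). Preserves old gcd iff gcd(3, v) = 3.
  Option A: v=31, gcd(3,31)=1 -> changes
  Option B: v=15, gcd(3,15)=3 -> preserves
  Option C: v=56, gcd(3,56)=1 -> changes
  Option D: v=76, gcd(3,76)=1 -> changes
  Option E: v=27, gcd(3,27)=3 -> preserves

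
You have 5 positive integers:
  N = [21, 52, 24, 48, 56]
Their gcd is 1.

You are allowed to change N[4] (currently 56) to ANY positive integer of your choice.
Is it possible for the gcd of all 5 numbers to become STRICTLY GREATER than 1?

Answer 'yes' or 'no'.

Current gcd = 1
gcd of all OTHER numbers (without N[4]=56): gcd([21, 52, 24, 48]) = 1
The new gcd after any change is gcd(1, new_value).
This can be at most 1.
Since 1 = old gcd 1, the gcd can only stay the same or decrease.

Answer: no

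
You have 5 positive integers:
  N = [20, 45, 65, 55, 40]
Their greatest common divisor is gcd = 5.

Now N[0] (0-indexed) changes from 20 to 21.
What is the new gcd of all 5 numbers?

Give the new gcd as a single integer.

Numbers: [20, 45, 65, 55, 40], gcd = 5
Change: index 0, 20 -> 21
gcd of the OTHER numbers (without index 0): gcd([45, 65, 55, 40]) = 5
New gcd = gcd(g_others, new_val) = gcd(5, 21) = 1

Answer: 1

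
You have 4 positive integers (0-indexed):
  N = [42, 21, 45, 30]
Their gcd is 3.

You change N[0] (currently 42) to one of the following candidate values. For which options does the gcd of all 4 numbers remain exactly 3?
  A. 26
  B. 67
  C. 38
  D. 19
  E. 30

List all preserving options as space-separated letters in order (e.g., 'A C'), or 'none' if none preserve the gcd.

Old gcd = 3; gcd of others (without N[0]) = 3
New gcd for candidate v: gcd(3, v). Preserves old gcd iff gcd(3, v) = 3.
  Option A: v=26, gcd(3,26)=1 -> changes
  Option B: v=67, gcd(3,67)=1 -> changes
  Option C: v=38, gcd(3,38)=1 -> changes
  Option D: v=19, gcd(3,19)=1 -> changes
  Option E: v=30, gcd(3,30)=3 -> preserves

Answer: E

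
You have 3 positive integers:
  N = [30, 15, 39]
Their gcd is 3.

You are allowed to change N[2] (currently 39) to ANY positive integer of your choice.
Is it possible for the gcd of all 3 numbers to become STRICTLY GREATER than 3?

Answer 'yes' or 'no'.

Current gcd = 3
gcd of all OTHER numbers (without N[2]=39): gcd([30, 15]) = 15
The new gcd after any change is gcd(15, new_value).
This can be at most 15.
Since 15 > old gcd 3, the gcd CAN increase (e.g., set N[2] = 15).

Answer: yes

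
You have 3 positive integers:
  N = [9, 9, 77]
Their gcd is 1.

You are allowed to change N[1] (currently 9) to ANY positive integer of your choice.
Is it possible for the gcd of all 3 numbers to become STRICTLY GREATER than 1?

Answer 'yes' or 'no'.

Current gcd = 1
gcd of all OTHER numbers (without N[1]=9): gcd([9, 77]) = 1
The new gcd after any change is gcd(1, new_value).
This can be at most 1.
Since 1 = old gcd 1, the gcd can only stay the same or decrease.

Answer: no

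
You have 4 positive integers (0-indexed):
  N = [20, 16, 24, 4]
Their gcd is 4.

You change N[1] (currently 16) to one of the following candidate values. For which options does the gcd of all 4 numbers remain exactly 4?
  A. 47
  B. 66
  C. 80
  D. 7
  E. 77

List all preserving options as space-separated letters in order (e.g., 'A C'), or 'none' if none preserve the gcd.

Old gcd = 4; gcd of others (without N[1]) = 4
New gcd for candidate v: gcd(4, v). Preserves old gcd iff gcd(4, v) = 4.
  Option A: v=47, gcd(4,47)=1 -> changes
  Option B: v=66, gcd(4,66)=2 -> changes
  Option C: v=80, gcd(4,80)=4 -> preserves
  Option D: v=7, gcd(4,7)=1 -> changes
  Option E: v=77, gcd(4,77)=1 -> changes

Answer: C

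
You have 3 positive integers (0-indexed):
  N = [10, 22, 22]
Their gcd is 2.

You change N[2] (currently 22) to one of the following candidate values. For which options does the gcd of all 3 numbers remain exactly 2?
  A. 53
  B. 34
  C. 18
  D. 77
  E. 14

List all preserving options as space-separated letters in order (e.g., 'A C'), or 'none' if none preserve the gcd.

Answer: B C E

Derivation:
Old gcd = 2; gcd of others (without N[2]) = 2
New gcd for candidate v: gcd(2, v). Preserves old gcd iff gcd(2, v) = 2.
  Option A: v=53, gcd(2,53)=1 -> changes
  Option B: v=34, gcd(2,34)=2 -> preserves
  Option C: v=18, gcd(2,18)=2 -> preserves
  Option D: v=77, gcd(2,77)=1 -> changes
  Option E: v=14, gcd(2,14)=2 -> preserves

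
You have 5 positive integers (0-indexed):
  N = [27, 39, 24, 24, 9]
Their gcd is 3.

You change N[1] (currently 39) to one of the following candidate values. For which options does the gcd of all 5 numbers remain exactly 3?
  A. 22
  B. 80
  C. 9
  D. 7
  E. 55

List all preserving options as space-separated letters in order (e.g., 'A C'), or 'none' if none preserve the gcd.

Old gcd = 3; gcd of others (without N[1]) = 3
New gcd for candidate v: gcd(3, v). Preserves old gcd iff gcd(3, v) = 3.
  Option A: v=22, gcd(3,22)=1 -> changes
  Option B: v=80, gcd(3,80)=1 -> changes
  Option C: v=9, gcd(3,9)=3 -> preserves
  Option D: v=7, gcd(3,7)=1 -> changes
  Option E: v=55, gcd(3,55)=1 -> changes

Answer: C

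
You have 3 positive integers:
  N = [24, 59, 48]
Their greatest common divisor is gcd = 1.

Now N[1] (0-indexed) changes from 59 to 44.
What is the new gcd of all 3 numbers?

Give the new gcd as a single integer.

Numbers: [24, 59, 48], gcd = 1
Change: index 1, 59 -> 44
gcd of the OTHER numbers (without index 1): gcd([24, 48]) = 24
New gcd = gcd(g_others, new_val) = gcd(24, 44) = 4

Answer: 4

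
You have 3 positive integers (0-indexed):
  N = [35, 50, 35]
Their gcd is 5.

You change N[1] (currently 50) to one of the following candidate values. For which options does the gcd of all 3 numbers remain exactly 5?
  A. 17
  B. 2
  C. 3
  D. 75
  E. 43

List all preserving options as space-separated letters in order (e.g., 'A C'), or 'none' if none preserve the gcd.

Answer: D

Derivation:
Old gcd = 5; gcd of others (without N[1]) = 35
New gcd for candidate v: gcd(35, v). Preserves old gcd iff gcd(35, v) = 5.
  Option A: v=17, gcd(35,17)=1 -> changes
  Option B: v=2, gcd(35,2)=1 -> changes
  Option C: v=3, gcd(35,3)=1 -> changes
  Option D: v=75, gcd(35,75)=5 -> preserves
  Option E: v=43, gcd(35,43)=1 -> changes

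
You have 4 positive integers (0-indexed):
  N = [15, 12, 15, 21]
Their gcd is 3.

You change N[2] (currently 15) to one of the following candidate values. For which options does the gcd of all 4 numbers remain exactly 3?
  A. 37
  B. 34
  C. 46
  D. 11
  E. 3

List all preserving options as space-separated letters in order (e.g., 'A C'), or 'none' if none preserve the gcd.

Old gcd = 3; gcd of others (without N[2]) = 3
New gcd for candidate v: gcd(3, v). Preserves old gcd iff gcd(3, v) = 3.
  Option A: v=37, gcd(3,37)=1 -> changes
  Option B: v=34, gcd(3,34)=1 -> changes
  Option C: v=46, gcd(3,46)=1 -> changes
  Option D: v=11, gcd(3,11)=1 -> changes
  Option E: v=3, gcd(3,3)=3 -> preserves

Answer: E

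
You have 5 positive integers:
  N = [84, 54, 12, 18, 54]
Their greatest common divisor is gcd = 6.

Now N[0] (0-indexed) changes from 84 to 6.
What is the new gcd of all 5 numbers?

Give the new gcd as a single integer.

Numbers: [84, 54, 12, 18, 54], gcd = 6
Change: index 0, 84 -> 6
gcd of the OTHER numbers (without index 0): gcd([54, 12, 18, 54]) = 6
New gcd = gcd(g_others, new_val) = gcd(6, 6) = 6

Answer: 6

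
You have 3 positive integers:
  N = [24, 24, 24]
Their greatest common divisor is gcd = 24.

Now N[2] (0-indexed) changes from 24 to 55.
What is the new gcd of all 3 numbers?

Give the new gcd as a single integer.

Numbers: [24, 24, 24], gcd = 24
Change: index 2, 24 -> 55
gcd of the OTHER numbers (without index 2): gcd([24, 24]) = 24
New gcd = gcd(g_others, new_val) = gcd(24, 55) = 1

Answer: 1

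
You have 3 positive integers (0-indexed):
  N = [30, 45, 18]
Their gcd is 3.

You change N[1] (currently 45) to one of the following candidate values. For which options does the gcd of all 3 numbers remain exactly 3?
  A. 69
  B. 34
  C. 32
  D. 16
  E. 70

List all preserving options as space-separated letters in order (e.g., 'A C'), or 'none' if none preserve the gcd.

Old gcd = 3; gcd of others (without N[1]) = 6
New gcd for candidate v: gcd(6, v). Preserves old gcd iff gcd(6, v) = 3.
  Option A: v=69, gcd(6,69)=3 -> preserves
  Option B: v=34, gcd(6,34)=2 -> changes
  Option C: v=32, gcd(6,32)=2 -> changes
  Option D: v=16, gcd(6,16)=2 -> changes
  Option E: v=70, gcd(6,70)=2 -> changes

Answer: A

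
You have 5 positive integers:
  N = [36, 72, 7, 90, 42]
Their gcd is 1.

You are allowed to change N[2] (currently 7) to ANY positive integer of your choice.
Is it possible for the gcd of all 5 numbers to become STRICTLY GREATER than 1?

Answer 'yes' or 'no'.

Current gcd = 1
gcd of all OTHER numbers (without N[2]=7): gcd([36, 72, 90, 42]) = 6
The new gcd after any change is gcd(6, new_value).
This can be at most 6.
Since 6 > old gcd 1, the gcd CAN increase (e.g., set N[2] = 6).

Answer: yes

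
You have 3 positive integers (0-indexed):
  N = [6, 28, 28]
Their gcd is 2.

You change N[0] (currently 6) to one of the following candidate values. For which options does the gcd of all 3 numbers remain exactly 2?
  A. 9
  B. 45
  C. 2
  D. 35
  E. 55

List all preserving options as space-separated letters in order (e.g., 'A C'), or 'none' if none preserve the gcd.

Answer: C

Derivation:
Old gcd = 2; gcd of others (without N[0]) = 28
New gcd for candidate v: gcd(28, v). Preserves old gcd iff gcd(28, v) = 2.
  Option A: v=9, gcd(28,9)=1 -> changes
  Option B: v=45, gcd(28,45)=1 -> changes
  Option C: v=2, gcd(28,2)=2 -> preserves
  Option D: v=35, gcd(28,35)=7 -> changes
  Option E: v=55, gcd(28,55)=1 -> changes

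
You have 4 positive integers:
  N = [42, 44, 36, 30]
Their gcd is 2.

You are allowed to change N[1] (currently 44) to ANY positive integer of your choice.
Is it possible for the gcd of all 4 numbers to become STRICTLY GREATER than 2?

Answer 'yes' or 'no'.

Answer: yes

Derivation:
Current gcd = 2
gcd of all OTHER numbers (without N[1]=44): gcd([42, 36, 30]) = 6
The new gcd after any change is gcd(6, new_value).
This can be at most 6.
Since 6 > old gcd 2, the gcd CAN increase (e.g., set N[1] = 6).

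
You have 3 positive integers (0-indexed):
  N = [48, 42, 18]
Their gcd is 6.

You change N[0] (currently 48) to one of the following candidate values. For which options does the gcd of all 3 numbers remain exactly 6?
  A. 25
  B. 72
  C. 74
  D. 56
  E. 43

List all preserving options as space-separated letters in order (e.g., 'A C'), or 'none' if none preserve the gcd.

Answer: B

Derivation:
Old gcd = 6; gcd of others (without N[0]) = 6
New gcd for candidate v: gcd(6, v). Preserves old gcd iff gcd(6, v) = 6.
  Option A: v=25, gcd(6,25)=1 -> changes
  Option B: v=72, gcd(6,72)=6 -> preserves
  Option C: v=74, gcd(6,74)=2 -> changes
  Option D: v=56, gcd(6,56)=2 -> changes
  Option E: v=43, gcd(6,43)=1 -> changes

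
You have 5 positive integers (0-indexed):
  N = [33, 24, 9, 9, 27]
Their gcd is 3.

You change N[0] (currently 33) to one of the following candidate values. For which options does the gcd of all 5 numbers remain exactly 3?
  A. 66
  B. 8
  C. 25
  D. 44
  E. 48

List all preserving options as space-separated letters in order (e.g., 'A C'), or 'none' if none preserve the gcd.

Answer: A E

Derivation:
Old gcd = 3; gcd of others (without N[0]) = 3
New gcd for candidate v: gcd(3, v). Preserves old gcd iff gcd(3, v) = 3.
  Option A: v=66, gcd(3,66)=3 -> preserves
  Option B: v=8, gcd(3,8)=1 -> changes
  Option C: v=25, gcd(3,25)=1 -> changes
  Option D: v=44, gcd(3,44)=1 -> changes
  Option E: v=48, gcd(3,48)=3 -> preserves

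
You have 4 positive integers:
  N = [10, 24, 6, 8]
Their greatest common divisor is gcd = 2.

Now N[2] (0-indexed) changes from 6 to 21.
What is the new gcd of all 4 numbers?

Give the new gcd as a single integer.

Numbers: [10, 24, 6, 8], gcd = 2
Change: index 2, 6 -> 21
gcd of the OTHER numbers (without index 2): gcd([10, 24, 8]) = 2
New gcd = gcd(g_others, new_val) = gcd(2, 21) = 1

Answer: 1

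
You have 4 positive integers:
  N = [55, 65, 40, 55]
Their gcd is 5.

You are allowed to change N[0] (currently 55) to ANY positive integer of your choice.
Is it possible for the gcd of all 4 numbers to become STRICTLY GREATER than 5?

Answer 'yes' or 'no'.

Answer: no

Derivation:
Current gcd = 5
gcd of all OTHER numbers (without N[0]=55): gcd([65, 40, 55]) = 5
The new gcd after any change is gcd(5, new_value).
This can be at most 5.
Since 5 = old gcd 5, the gcd can only stay the same or decrease.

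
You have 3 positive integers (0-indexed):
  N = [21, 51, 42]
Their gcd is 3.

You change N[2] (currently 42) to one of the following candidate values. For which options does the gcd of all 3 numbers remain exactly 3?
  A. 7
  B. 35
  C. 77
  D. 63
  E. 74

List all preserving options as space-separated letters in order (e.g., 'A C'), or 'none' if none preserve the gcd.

Old gcd = 3; gcd of others (without N[2]) = 3
New gcd for candidate v: gcd(3, v). Preserves old gcd iff gcd(3, v) = 3.
  Option A: v=7, gcd(3,7)=1 -> changes
  Option B: v=35, gcd(3,35)=1 -> changes
  Option C: v=77, gcd(3,77)=1 -> changes
  Option D: v=63, gcd(3,63)=3 -> preserves
  Option E: v=74, gcd(3,74)=1 -> changes

Answer: D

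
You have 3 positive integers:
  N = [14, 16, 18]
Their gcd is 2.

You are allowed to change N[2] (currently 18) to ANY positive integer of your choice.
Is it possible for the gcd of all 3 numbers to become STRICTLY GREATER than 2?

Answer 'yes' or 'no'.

Current gcd = 2
gcd of all OTHER numbers (without N[2]=18): gcd([14, 16]) = 2
The new gcd after any change is gcd(2, new_value).
This can be at most 2.
Since 2 = old gcd 2, the gcd can only stay the same or decrease.

Answer: no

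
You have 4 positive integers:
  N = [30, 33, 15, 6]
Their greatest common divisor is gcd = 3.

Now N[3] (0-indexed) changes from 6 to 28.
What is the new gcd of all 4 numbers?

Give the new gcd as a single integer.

Numbers: [30, 33, 15, 6], gcd = 3
Change: index 3, 6 -> 28
gcd of the OTHER numbers (without index 3): gcd([30, 33, 15]) = 3
New gcd = gcd(g_others, new_val) = gcd(3, 28) = 1

Answer: 1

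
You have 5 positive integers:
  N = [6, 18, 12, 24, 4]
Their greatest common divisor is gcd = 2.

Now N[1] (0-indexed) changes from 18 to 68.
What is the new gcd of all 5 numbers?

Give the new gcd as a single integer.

Numbers: [6, 18, 12, 24, 4], gcd = 2
Change: index 1, 18 -> 68
gcd of the OTHER numbers (without index 1): gcd([6, 12, 24, 4]) = 2
New gcd = gcd(g_others, new_val) = gcd(2, 68) = 2

Answer: 2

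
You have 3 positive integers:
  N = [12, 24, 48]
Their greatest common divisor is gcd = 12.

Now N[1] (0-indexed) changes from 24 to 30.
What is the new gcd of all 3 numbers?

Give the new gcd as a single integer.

Numbers: [12, 24, 48], gcd = 12
Change: index 1, 24 -> 30
gcd of the OTHER numbers (without index 1): gcd([12, 48]) = 12
New gcd = gcd(g_others, new_val) = gcd(12, 30) = 6

Answer: 6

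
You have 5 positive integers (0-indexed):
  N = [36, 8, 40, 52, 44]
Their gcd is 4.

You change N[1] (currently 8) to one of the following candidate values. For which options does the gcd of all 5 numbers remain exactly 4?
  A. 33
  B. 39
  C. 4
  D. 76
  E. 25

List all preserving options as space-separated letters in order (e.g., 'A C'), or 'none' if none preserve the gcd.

Answer: C D

Derivation:
Old gcd = 4; gcd of others (without N[1]) = 4
New gcd for candidate v: gcd(4, v). Preserves old gcd iff gcd(4, v) = 4.
  Option A: v=33, gcd(4,33)=1 -> changes
  Option B: v=39, gcd(4,39)=1 -> changes
  Option C: v=4, gcd(4,4)=4 -> preserves
  Option D: v=76, gcd(4,76)=4 -> preserves
  Option E: v=25, gcd(4,25)=1 -> changes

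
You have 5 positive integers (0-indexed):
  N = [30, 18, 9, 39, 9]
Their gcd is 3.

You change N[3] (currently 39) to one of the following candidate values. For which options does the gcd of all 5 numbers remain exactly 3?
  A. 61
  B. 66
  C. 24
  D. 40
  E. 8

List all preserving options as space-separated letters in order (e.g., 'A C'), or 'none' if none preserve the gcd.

Answer: B C

Derivation:
Old gcd = 3; gcd of others (without N[3]) = 3
New gcd for candidate v: gcd(3, v). Preserves old gcd iff gcd(3, v) = 3.
  Option A: v=61, gcd(3,61)=1 -> changes
  Option B: v=66, gcd(3,66)=3 -> preserves
  Option C: v=24, gcd(3,24)=3 -> preserves
  Option D: v=40, gcd(3,40)=1 -> changes
  Option E: v=8, gcd(3,8)=1 -> changes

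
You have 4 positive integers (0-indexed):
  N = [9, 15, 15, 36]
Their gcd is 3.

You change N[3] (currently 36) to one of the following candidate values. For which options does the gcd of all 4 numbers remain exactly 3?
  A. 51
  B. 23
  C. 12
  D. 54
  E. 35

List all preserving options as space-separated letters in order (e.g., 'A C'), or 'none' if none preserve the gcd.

Old gcd = 3; gcd of others (without N[3]) = 3
New gcd for candidate v: gcd(3, v). Preserves old gcd iff gcd(3, v) = 3.
  Option A: v=51, gcd(3,51)=3 -> preserves
  Option B: v=23, gcd(3,23)=1 -> changes
  Option C: v=12, gcd(3,12)=3 -> preserves
  Option D: v=54, gcd(3,54)=3 -> preserves
  Option E: v=35, gcd(3,35)=1 -> changes

Answer: A C D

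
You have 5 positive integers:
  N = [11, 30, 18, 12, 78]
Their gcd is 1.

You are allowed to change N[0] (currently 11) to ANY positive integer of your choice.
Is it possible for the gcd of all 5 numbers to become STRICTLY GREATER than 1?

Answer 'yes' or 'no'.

Answer: yes

Derivation:
Current gcd = 1
gcd of all OTHER numbers (without N[0]=11): gcd([30, 18, 12, 78]) = 6
The new gcd after any change is gcd(6, new_value).
This can be at most 6.
Since 6 > old gcd 1, the gcd CAN increase (e.g., set N[0] = 6).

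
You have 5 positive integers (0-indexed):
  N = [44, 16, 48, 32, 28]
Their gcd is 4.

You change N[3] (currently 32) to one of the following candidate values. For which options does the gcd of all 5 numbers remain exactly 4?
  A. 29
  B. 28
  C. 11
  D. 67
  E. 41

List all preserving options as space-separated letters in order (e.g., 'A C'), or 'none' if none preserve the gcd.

Answer: B

Derivation:
Old gcd = 4; gcd of others (without N[3]) = 4
New gcd for candidate v: gcd(4, v). Preserves old gcd iff gcd(4, v) = 4.
  Option A: v=29, gcd(4,29)=1 -> changes
  Option B: v=28, gcd(4,28)=4 -> preserves
  Option C: v=11, gcd(4,11)=1 -> changes
  Option D: v=67, gcd(4,67)=1 -> changes
  Option E: v=41, gcd(4,41)=1 -> changes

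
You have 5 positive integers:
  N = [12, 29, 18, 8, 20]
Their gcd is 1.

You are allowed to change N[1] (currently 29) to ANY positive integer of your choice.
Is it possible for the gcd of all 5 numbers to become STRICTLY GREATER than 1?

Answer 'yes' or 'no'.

Current gcd = 1
gcd of all OTHER numbers (without N[1]=29): gcd([12, 18, 8, 20]) = 2
The new gcd after any change is gcd(2, new_value).
This can be at most 2.
Since 2 > old gcd 1, the gcd CAN increase (e.g., set N[1] = 2).

Answer: yes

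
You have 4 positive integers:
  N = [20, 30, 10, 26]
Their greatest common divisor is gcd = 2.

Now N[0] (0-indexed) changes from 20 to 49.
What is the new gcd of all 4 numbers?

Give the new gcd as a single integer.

Answer: 1

Derivation:
Numbers: [20, 30, 10, 26], gcd = 2
Change: index 0, 20 -> 49
gcd of the OTHER numbers (without index 0): gcd([30, 10, 26]) = 2
New gcd = gcd(g_others, new_val) = gcd(2, 49) = 1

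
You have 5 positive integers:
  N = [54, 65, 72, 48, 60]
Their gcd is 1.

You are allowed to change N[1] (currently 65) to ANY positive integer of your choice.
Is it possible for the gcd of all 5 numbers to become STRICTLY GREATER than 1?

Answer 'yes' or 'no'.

Current gcd = 1
gcd of all OTHER numbers (without N[1]=65): gcd([54, 72, 48, 60]) = 6
The new gcd after any change is gcd(6, new_value).
This can be at most 6.
Since 6 > old gcd 1, the gcd CAN increase (e.g., set N[1] = 6).

Answer: yes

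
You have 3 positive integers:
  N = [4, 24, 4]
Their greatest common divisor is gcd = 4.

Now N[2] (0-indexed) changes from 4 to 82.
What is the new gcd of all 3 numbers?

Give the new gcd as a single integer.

Numbers: [4, 24, 4], gcd = 4
Change: index 2, 4 -> 82
gcd of the OTHER numbers (without index 2): gcd([4, 24]) = 4
New gcd = gcd(g_others, new_val) = gcd(4, 82) = 2

Answer: 2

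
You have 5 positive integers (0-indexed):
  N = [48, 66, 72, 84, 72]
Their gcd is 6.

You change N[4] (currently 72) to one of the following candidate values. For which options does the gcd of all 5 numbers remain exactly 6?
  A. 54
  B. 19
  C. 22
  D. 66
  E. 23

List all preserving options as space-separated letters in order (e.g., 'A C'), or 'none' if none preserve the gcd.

Old gcd = 6; gcd of others (without N[4]) = 6
New gcd for candidate v: gcd(6, v). Preserves old gcd iff gcd(6, v) = 6.
  Option A: v=54, gcd(6,54)=6 -> preserves
  Option B: v=19, gcd(6,19)=1 -> changes
  Option C: v=22, gcd(6,22)=2 -> changes
  Option D: v=66, gcd(6,66)=6 -> preserves
  Option E: v=23, gcd(6,23)=1 -> changes

Answer: A D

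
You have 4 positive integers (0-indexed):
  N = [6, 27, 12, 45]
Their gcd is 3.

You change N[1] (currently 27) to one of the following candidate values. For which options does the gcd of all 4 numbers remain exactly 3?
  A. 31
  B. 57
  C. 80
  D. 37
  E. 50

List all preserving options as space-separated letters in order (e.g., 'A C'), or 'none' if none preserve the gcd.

Old gcd = 3; gcd of others (without N[1]) = 3
New gcd for candidate v: gcd(3, v). Preserves old gcd iff gcd(3, v) = 3.
  Option A: v=31, gcd(3,31)=1 -> changes
  Option B: v=57, gcd(3,57)=3 -> preserves
  Option C: v=80, gcd(3,80)=1 -> changes
  Option D: v=37, gcd(3,37)=1 -> changes
  Option E: v=50, gcd(3,50)=1 -> changes

Answer: B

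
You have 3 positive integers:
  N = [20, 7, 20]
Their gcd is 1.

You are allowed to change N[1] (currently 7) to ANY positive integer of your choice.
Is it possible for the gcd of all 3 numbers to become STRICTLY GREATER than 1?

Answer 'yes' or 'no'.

Current gcd = 1
gcd of all OTHER numbers (without N[1]=7): gcd([20, 20]) = 20
The new gcd after any change is gcd(20, new_value).
This can be at most 20.
Since 20 > old gcd 1, the gcd CAN increase (e.g., set N[1] = 20).

Answer: yes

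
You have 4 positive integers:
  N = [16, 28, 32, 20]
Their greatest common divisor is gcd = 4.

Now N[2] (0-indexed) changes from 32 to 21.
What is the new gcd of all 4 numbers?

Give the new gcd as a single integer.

Answer: 1

Derivation:
Numbers: [16, 28, 32, 20], gcd = 4
Change: index 2, 32 -> 21
gcd of the OTHER numbers (without index 2): gcd([16, 28, 20]) = 4
New gcd = gcd(g_others, new_val) = gcd(4, 21) = 1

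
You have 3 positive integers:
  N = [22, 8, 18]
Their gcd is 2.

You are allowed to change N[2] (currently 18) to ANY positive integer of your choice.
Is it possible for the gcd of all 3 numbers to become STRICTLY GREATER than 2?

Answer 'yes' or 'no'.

Answer: no

Derivation:
Current gcd = 2
gcd of all OTHER numbers (without N[2]=18): gcd([22, 8]) = 2
The new gcd after any change is gcd(2, new_value).
This can be at most 2.
Since 2 = old gcd 2, the gcd can only stay the same or decrease.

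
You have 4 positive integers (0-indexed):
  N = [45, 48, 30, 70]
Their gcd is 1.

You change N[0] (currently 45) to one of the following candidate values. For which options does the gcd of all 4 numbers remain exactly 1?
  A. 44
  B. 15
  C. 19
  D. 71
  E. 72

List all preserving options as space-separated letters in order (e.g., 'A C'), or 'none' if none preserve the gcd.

Answer: B C D

Derivation:
Old gcd = 1; gcd of others (without N[0]) = 2
New gcd for candidate v: gcd(2, v). Preserves old gcd iff gcd(2, v) = 1.
  Option A: v=44, gcd(2,44)=2 -> changes
  Option B: v=15, gcd(2,15)=1 -> preserves
  Option C: v=19, gcd(2,19)=1 -> preserves
  Option D: v=71, gcd(2,71)=1 -> preserves
  Option E: v=72, gcd(2,72)=2 -> changes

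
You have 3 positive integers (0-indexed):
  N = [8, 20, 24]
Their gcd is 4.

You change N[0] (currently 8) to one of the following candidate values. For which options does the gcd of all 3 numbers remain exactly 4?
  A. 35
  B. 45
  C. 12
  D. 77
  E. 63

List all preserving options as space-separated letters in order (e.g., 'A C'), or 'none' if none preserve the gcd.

Answer: C

Derivation:
Old gcd = 4; gcd of others (without N[0]) = 4
New gcd for candidate v: gcd(4, v). Preserves old gcd iff gcd(4, v) = 4.
  Option A: v=35, gcd(4,35)=1 -> changes
  Option B: v=45, gcd(4,45)=1 -> changes
  Option C: v=12, gcd(4,12)=4 -> preserves
  Option D: v=77, gcd(4,77)=1 -> changes
  Option E: v=63, gcd(4,63)=1 -> changes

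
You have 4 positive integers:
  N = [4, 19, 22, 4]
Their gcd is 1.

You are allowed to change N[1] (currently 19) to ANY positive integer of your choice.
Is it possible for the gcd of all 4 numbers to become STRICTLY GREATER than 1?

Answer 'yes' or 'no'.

Answer: yes

Derivation:
Current gcd = 1
gcd of all OTHER numbers (without N[1]=19): gcd([4, 22, 4]) = 2
The new gcd after any change is gcd(2, new_value).
This can be at most 2.
Since 2 > old gcd 1, the gcd CAN increase (e.g., set N[1] = 2).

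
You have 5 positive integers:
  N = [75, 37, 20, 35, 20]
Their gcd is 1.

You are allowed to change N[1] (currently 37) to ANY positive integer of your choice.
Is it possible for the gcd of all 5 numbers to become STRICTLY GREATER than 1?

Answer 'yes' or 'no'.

Answer: yes

Derivation:
Current gcd = 1
gcd of all OTHER numbers (without N[1]=37): gcd([75, 20, 35, 20]) = 5
The new gcd after any change is gcd(5, new_value).
This can be at most 5.
Since 5 > old gcd 1, the gcd CAN increase (e.g., set N[1] = 5).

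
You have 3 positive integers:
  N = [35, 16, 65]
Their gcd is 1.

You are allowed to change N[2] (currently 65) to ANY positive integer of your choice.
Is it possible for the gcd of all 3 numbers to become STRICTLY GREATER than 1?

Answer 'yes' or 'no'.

Current gcd = 1
gcd of all OTHER numbers (without N[2]=65): gcd([35, 16]) = 1
The new gcd after any change is gcd(1, new_value).
This can be at most 1.
Since 1 = old gcd 1, the gcd can only stay the same or decrease.

Answer: no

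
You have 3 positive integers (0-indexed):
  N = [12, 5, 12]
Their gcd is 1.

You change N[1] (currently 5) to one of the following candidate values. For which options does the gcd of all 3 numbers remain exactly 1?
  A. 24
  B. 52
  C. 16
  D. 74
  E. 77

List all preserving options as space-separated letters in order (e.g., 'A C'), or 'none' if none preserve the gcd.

Old gcd = 1; gcd of others (without N[1]) = 12
New gcd for candidate v: gcd(12, v). Preserves old gcd iff gcd(12, v) = 1.
  Option A: v=24, gcd(12,24)=12 -> changes
  Option B: v=52, gcd(12,52)=4 -> changes
  Option C: v=16, gcd(12,16)=4 -> changes
  Option D: v=74, gcd(12,74)=2 -> changes
  Option E: v=77, gcd(12,77)=1 -> preserves

Answer: E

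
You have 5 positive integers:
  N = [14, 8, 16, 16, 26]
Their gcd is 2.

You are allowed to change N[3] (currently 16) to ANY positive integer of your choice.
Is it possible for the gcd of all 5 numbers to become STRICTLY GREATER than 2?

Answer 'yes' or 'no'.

Current gcd = 2
gcd of all OTHER numbers (without N[3]=16): gcd([14, 8, 16, 26]) = 2
The new gcd after any change is gcd(2, new_value).
This can be at most 2.
Since 2 = old gcd 2, the gcd can only stay the same or decrease.

Answer: no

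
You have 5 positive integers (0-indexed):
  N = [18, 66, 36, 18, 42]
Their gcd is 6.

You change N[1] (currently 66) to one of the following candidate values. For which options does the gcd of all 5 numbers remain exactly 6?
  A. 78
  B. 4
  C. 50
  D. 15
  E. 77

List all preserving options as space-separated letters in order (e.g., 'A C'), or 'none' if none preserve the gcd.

Old gcd = 6; gcd of others (without N[1]) = 6
New gcd for candidate v: gcd(6, v). Preserves old gcd iff gcd(6, v) = 6.
  Option A: v=78, gcd(6,78)=6 -> preserves
  Option B: v=4, gcd(6,4)=2 -> changes
  Option C: v=50, gcd(6,50)=2 -> changes
  Option D: v=15, gcd(6,15)=3 -> changes
  Option E: v=77, gcd(6,77)=1 -> changes

Answer: A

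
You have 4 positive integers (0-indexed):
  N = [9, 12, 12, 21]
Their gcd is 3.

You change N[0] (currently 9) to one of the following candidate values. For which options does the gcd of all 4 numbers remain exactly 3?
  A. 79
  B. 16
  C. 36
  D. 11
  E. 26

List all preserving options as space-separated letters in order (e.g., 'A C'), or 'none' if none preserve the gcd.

Answer: C

Derivation:
Old gcd = 3; gcd of others (without N[0]) = 3
New gcd for candidate v: gcd(3, v). Preserves old gcd iff gcd(3, v) = 3.
  Option A: v=79, gcd(3,79)=1 -> changes
  Option B: v=16, gcd(3,16)=1 -> changes
  Option C: v=36, gcd(3,36)=3 -> preserves
  Option D: v=11, gcd(3,11)=1 -> changes
  Option E: v=26, gcd(3,26)=1 -> changes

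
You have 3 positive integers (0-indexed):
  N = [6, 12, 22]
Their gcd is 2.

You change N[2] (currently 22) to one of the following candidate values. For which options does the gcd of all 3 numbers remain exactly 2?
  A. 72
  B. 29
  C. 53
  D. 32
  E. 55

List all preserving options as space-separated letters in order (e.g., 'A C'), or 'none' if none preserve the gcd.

Answer: D

Derivation:
Old gcd = 2; gcd of others (without N[2]) = 6
New gcd for candidate v: gcd(6, v). Preserves old gcd iff gcd(6, v) = 2.
  Option A: v=72, gcd(6,72)=6 -> changes
  Option B: v=29, gcd(6,29)=1 -> changes
  Option C: v=53, gcd(6,53)=1 -> changes
  Option D: v=32, gcd(6,32)=2 -> preserves
  Option E: v=55, gcd(6,55)=1 -> changes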